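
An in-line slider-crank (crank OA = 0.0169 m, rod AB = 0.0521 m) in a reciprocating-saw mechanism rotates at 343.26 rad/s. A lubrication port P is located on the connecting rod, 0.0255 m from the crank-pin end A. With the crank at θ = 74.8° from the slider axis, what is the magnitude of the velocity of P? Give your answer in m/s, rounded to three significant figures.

5.89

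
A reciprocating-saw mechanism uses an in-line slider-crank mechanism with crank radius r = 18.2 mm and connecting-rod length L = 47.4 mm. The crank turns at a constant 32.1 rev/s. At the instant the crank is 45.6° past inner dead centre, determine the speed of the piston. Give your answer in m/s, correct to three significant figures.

3.36

ω = 2π·32.1 = 201.7 rad/s
For an in-line slider-crank, x = r cosθ + √(L² − r² sin²θ), so v = −rω sinθ·[1 + r cosθ/√(L² − r² sin²θ)].
With r = 0.0182 m, L = 0.0474 m, θ = 45.6°: √(L² − r² sin²θ) = 0.045581 m.
v = −0.0182·201.7·0.71447·[1 + 0.0182·0.69966/0.045581] = -3.3553 m/s.
|v| = 3.3553 m/s.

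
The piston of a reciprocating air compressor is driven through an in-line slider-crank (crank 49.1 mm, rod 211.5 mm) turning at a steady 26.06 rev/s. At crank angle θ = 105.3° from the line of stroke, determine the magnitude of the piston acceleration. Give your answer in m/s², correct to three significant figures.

616

ω = 2π·26.1 = 163.7 rad/s
x(θ) = r cosθ + √(L² − r² sin²θ); with ω constant, a = ω²·d²x/dθ².
d²x/dθ² = −r cosθ − r²(cos2θ)/√u − r⁴ sin²2θ/(4u^{3/2}),  u = L² − r² sin²θ = 0.0424893 m².
Substituting r = 0.0491 m, L = 0.2115 m, θ = 105.3°: d²x/dθ² = +0.02298 m.
a = ω²·d²x/dθ² = (163.7)²·(+0.02298) = +616.11 m/s²;  |a| = 616.11 m/s².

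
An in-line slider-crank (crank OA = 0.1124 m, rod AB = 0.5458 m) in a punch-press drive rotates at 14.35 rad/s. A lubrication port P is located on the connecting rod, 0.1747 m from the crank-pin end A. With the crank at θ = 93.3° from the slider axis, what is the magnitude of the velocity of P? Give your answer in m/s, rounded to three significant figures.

1.61

ω = 14.35 rad/s.  Crank-pin speed |V_A| = rω = 1.6129 m/s, perpendicular to OA.
Rod angle: sinφ = −(r/L) sinθ ⇒ φ = -11.864°; ω_rod = −rω cosθ/√(L²−r²sin²θ) = +0.17383 rad/s.
V_P = V_A + ω_rod × AP, with AP = 0.1747 m along the rod.
Components: V_Px = −rω sinθ − a·ω_rod·sinφ = -1.604 m/s;  V_Py = rω cosθ + a·ω_rod·cosφ = -0.063129 m/s.
|V_P| = √(V_Px² + V_Py²) = 1.6053 m/s.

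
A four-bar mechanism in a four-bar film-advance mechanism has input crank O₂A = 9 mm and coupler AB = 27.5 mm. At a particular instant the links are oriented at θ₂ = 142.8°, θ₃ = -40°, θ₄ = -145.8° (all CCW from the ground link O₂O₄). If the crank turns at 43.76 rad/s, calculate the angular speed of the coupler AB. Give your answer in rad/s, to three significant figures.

ω₂ = 43.76 rad/s
Differentiating the loop-closure r₂e^{iθ₂}+r₃e^{iθ₃}=r₁+r₄e^{iθ₄} gives r₂ω₂e^{iθ₂}+r₃ω₃e^{iθ₃}=r₄ω₄e^{iθ₄}.
Eliminating the other unknown: ω₃ = r₂ω₂ sin(θ₄−θ₂) / [r₃ sin(θ₃−θ₄)].
Numerator sine = +0.94777; denominator sine = +0.96222.
Result = 0.009·43.76·(+0.94777) / (0.0275·(+0.96222)) = +14.106 rad/s; magnitude 14.106 rad/s.

14.1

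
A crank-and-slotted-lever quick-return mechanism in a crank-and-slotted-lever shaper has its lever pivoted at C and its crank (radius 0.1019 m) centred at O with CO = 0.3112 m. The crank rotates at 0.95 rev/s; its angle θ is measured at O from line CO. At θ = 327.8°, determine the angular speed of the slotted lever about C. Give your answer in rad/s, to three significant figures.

1.38

ω = 5.969 rad/s (from 0.95 rev/s).
Crank pin A relative to C: A = (d + r cosθ, r sinθ); lever angle φ = atan2(r sinθ, d + r cosθ).
Differentiating tanφ: φ̇ = rω(d cosθ + r)/(d² + r² + 2dr cosθ).
d² + r² + 2dr cosθ = |CA|² = 0.160897 m²;  d cosθ + r = +0.36524 m.
|ω_lever| = |0.1019·5.969·+0.36524| / 0.160897 = 1.3807 rad/s.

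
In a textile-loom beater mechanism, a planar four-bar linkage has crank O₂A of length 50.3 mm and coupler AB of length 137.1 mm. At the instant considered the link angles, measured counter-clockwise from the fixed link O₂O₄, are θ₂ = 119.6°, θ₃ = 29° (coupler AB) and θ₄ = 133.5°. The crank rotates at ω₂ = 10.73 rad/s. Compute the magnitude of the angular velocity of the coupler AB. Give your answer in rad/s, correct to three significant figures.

ω₂ = 10.73 rad/s
Differentiating the loop-closure r₂e^{iθ₂}+r₃e^{iθ₃}=r₁+r₄e^{iθ₄} gives r₂ω₂e^{iθ₂}+r₃ω₃e^{iθ₃}=r₄ω₄e^{iθ₄}.
Eliminating the other unknown: ω₃ = r₂ω₂ sin(θ₄−θ₂) / [r₃ sin(θ₃−θ₄)].
Numerator sine = +0.24023; denominator sine = -0.96815.
Result = 0.0503·10.73·(+0.24023) / (0.1371·(-0.96815)) = -0.97682 rad/s; magnitude 0.97682 rad/s.

0.977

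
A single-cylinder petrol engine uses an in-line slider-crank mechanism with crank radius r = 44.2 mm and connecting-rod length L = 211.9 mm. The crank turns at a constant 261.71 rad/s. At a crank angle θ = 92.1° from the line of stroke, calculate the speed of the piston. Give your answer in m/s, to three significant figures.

11.5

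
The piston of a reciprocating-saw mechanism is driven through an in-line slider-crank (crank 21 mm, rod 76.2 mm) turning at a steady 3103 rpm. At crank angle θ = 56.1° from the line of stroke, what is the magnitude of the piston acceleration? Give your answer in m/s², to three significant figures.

1010

ω = 2π·3103/60 = 324.9 rad/s
x(θ) = r cosθ + √(L² − r² sin²θ); with ω constant, a = ω²·d²x/dθ².
d²x/dθ² = −r cosθ − r²(cos2θ)/√u − r⁴ sin²2θ/(4u^{3/2}),  u = L² − r² sin²θ = 0.00550263 m².
Substituting r = 0.021 m, L = 0.0762 m, θ = 56.1°: d²x/dθ² = -0.0095685 m.
a = ω²·d²x/dθ² = (324.9)²·(-0.0095685) = -1010.3 m/s²;  |a| = 1010.3 m/s².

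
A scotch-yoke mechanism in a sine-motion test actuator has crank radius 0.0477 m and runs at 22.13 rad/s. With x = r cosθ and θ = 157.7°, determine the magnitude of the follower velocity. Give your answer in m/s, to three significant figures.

0.401

ω = 22.13 rad/s
x = r cosθ ⇒ ẋ = −rω sinθ.
|v| = rω|sinθ| = 0.0477·22.13·|sin 157.7°| = 0.40055 m/s.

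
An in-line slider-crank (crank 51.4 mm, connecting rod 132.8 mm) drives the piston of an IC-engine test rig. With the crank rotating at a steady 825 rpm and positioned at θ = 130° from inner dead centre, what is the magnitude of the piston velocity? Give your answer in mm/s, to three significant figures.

ω = 2π·825/60 = 86.39 rad/s
For an in-line slider-crank, x = r cosθ + √(L² − r² sin²θ), so v = −rω sinθ·[1 + r cosθ/√(L² − r² sin²θ)].
With r = 0.0514 m, L = 0.1328 m, θ = 130°: √(L² − r² sin²θ) = 0.12683 m.
v = −0.0514·86.39·0.76604·[1 + 0.0514·-0.64279/0.12683] = -2.5156 m/s.
|v| = 2.5156 m/s = 2515.6 mm/s.

2520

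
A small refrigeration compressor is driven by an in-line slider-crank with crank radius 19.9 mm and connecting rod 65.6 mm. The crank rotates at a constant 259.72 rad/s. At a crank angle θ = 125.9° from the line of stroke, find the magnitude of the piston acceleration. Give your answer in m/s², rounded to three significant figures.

ω = 259.7 rad/s
x(θ) = r cosθ + √(L² − r² sin²θ); with ω constant, a = ω²·d²x/dθ².
d²x/dθ² = −r cosθ − r²(cos2θ)/√u − r⁴ sin²2θ/(4u^{3/2}),  u = L² − r² sin²θ = 0.00404351 m².
Substituting r = 0.0199 m, L = 0.0656 m, θ = 125.9°: d²x/dθ² = +0.013476 m.
a = ω²·d²x/dθ² = (259.7)²·(+0.013476) = +909.04 m/s²;  |a| = 909.04 m/s².

909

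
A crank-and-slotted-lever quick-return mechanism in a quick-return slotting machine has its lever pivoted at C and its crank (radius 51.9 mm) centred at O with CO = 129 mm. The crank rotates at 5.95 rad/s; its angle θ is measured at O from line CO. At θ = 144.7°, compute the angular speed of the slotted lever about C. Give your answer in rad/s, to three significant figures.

1.96

ω = 5.95 rad/s
Crank pin A relative to C: A = (d + r cosθ, r sinθ); lever angle φ = atan2(r sinθ, d + r cosθ).
Differentiating tanφ: φ̇ = rω(d cosθ + r)/(d² + r² + 2dr cosθ).
d² + r² + 2dr cosθ = |CA|² = 0.00840636 m²;  d cosθ + r = -0.053382 m.
|ω_lever| = |0.0519·5.95·-0.053382| / 0.00840636 = 1.961 rad/s.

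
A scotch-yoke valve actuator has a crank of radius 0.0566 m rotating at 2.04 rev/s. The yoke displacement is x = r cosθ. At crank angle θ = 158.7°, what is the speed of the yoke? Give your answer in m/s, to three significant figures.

ω = 12.82 rad/s (from 2.04 rev/s).
x = r cosθ ⇒ ẋ = −rω sinθ.
|v| = rω|sinθ| = 0.0566·12.82·|sin 158.7°| = 0.26353 m/s.

0.264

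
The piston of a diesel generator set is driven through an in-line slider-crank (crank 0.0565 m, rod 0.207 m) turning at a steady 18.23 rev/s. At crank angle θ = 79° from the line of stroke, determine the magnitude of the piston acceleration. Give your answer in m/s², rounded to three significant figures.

ω = 2π·18.2 = 114.5 rad/s
x(θ) = r cosθ + √(L² − r² sin²θ); with ω constant, a = ω²·d²x/dθ².
d²x/dθ² = −r cosθ − r²(cos2θ)/√u − r⁴ sin²2θ/(4u^{3/2}),  u = L² − r² sin²θ = 0.039773 m².
Substituting r = 0.0565 m, L = 0.207 m, θ = 79°: d²x/dθ² = +0.0040154 m.
a = ω²·d²x/dθ² = (114.5)²·(+0.0040154) = +52.682 m/s²;  |a| = 52.682 m/s².

52.7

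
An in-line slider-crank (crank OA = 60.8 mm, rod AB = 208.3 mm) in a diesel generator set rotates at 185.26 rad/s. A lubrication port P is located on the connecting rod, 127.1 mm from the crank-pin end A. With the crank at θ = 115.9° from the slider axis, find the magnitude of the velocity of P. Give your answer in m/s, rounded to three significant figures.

9.51

ω = 185.3 rad/s.  Crank-pin speed |V_A| = rω = 11.264 m/s, perpendicular to OA.
Rod angle: sinφ = −(r/L) sinθ ⇒ φ = -15.223°; ω_rod = −rω cosθ/√(L²−r²sin²θ) = +24.479 rad/s.
V_P = V_A + ω_rod × AP, with AP = 0.1271 m along the rod.
Components: V_Px = −rω sinθ − a·ω_rod·sinφ = -9.3155 m/s;  V_Py = rω cosθ + a·ω_rod·cosφ = -1.9179 m/s.
|V_P| = √(V_Px² + V_Py²) = 9.5109 m/s.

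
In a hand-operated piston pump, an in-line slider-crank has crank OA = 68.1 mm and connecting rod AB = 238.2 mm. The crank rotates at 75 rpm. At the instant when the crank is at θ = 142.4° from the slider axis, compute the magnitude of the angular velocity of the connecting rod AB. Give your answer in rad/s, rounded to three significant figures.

ω = 7.854 rad/s (converted from 75 rpm).
The rod makes angle φ with the slider axis where L sinφ = r sinθ; differentiating, L cosφ·φ̇ = r ω cosθ.
L cosφ = √(L² − r² sin²θ) = 0.23455 m.
|ω_rod| = r ω |cosθ| / √(L² − r² sin²θ) = 0.0681·7.854·0.79229/0.23455 = 1.8067 rad/s.

1.81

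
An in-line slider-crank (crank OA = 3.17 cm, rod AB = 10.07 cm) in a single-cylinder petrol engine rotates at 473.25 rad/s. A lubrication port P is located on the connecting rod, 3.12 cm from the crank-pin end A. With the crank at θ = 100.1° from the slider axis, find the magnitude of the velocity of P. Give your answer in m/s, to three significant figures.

14.6

ω = 473.2 rad/s.  Crank-pin speed |V_A| = rω = 15.002 m/s, perpendicular to OA.
Rod angle: sinφ = −(r/L) sinθ ⇒ φ = -18.054°; ω_rod = −rω cosθ/√(L²−r²sin²θ) = +27.479 rad/s.
V_P = V_A + ω_rod × AP, with AP = 0.0312 m along the rod.
Components: V_Px = −rω sinθ − a·ω_rod·sinφ = -14.504 m/s;  V_Py = rω cosθ + a·ω_rod·cosφ = -1.8157 m/s.
|V_P| = √(V_Px² + V_Py²) = 14.617 m/s.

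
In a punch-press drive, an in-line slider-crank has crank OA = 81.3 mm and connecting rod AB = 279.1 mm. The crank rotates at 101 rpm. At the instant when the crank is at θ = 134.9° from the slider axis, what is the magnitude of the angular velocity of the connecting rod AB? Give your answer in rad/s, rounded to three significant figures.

ω = 10.58 rad/s (converted from 101 rpm).
The rod makes angle φ with the slider axis where L sinφ = r sinθ; differentiating, L cosφ·φ̇ = r ω cosθ.
L cosφ = √(L² − r² sin²θ) = 0.27309 m.
|ω_rod| = r ω |cosθ| / √(L² − r² sin²θ) = 0.0813·10.58·0.70587/0.27309 = 2.2226 rad/s.

2.22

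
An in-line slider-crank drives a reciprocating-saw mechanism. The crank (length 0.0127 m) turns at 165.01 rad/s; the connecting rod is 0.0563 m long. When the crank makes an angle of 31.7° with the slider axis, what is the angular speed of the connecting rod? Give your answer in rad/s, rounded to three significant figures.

ω = 165 rad/s
The rod makes angle φ with the slider axis where L sinφ = r sinθ; differentiating, L cosφ·φ̇ = r ω cosθ.
L cosφ = √(L² − r² sin²θ) = 0.055903 m.
|ω_rod| = r ω |cosθ| / √(L² − r² sin²θ) = 0.0127·165·0.85081/0.055903 = 31.894 rad/s.

31.9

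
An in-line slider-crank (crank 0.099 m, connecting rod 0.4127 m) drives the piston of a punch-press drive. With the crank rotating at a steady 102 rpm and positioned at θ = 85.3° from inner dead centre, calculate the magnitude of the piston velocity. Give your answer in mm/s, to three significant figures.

ω = 2π·102/60 = 10.68 rad/s
For an in-line slider-crank, x = r cosθ + √(L² − r² sin²θ), so v = −rω sinθ·[1 + r cosθ/√(L² − r² sin²θ)].
With r = 0.099 m, L = 0.4127 m, θ = 85.3°: √(L² − r² sin²θ) = 0.40073 m.
v = −0.099·10.68·0.99664·[1 + 0.099·0.08194/0.40073] = -1.0752 m/s.
|v| = 1.0752 m/s = 1075.2 mm/s.

1080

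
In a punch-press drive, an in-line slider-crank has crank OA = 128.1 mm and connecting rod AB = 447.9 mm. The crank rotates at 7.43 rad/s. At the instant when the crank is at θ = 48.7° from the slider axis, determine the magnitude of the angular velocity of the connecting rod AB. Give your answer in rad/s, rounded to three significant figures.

1.44

ω = 7.43 rad/s
The rod makes angle φ with the slider axis where L sinφ = r sinθ; differentiating, L cosφ·φ̇ = r ω cosθ.
L cosφ = √(L² − r² sin²θ) = 0.43744 m.
|ω_rod| = r ω |cosθ| / √(L² − r² sin²θ) = 0.1281·7.43·0.66000/0.43744 = 1.436 rad/s.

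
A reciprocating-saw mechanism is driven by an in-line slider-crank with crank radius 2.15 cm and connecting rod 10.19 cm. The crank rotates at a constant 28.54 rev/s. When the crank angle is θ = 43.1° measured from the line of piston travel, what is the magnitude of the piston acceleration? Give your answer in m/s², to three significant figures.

ω = 2π·28.5 = 179.3 rad/s
x(θ) = r cosθ + √(L² − r² sin²θ); with ω constant, a = ω²·d²x/dθ².
d²x/dθ² = −r cosθ − r²(cos2θ)/√u − r⁴ sin²2θ/(4u^{3/2}),  u = L² − r² sin²θ = 0.0101678 m².
Substituting r = 0.0215 m, L = 0.1019 m, θ = 43.1°: d²x/dθ² = -0.016054 m.
a = ω²·d²x/dθ² = (179.3)²·(-0.016054) = -516.24 m/s²;  |a| = 516.24 m/s².

516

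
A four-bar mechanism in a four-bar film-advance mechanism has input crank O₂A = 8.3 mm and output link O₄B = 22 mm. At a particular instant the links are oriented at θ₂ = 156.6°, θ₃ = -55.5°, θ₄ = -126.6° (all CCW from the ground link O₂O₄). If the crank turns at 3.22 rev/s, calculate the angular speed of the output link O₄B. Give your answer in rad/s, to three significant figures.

4.29

ω₂ = 20.23 rad/s (from 3.22 rev/s).
Differentiating the loop-closure r₂e^{iθ₂}+r₃e^{iθ₃}=r₁+r₄e^{iθ₄} gives r₂ω₂e^{iθ₂}+r₃ω₃e^{iθ₃}=r₄ω₄e^{iθ₄}.
Eliminating the other unknown: ω₄ = r₂ω₂ sin(θ₂−θ₃) / [r₄ sin(θ₄−θ₃)].
Numerator sine = -0.53140; denominator sine = -0.94609.
Result = 0.0083·20.23·(-0.53140) / (0.022·(-0.94609)) = +4.2873 rad/s; magnitude 4.2873 rad/s.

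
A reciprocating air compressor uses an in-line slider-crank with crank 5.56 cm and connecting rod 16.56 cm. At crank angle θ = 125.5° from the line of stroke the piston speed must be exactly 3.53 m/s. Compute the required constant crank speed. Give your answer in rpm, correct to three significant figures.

For an in-line slider-crank, |v_piston| = rω|sinθ|·[1 + r cosθ/√(L² − r² sin²θ)].
With r = 0.0556 m, L = 0.1656 m, θ = 125.5°: the bracketed kinematic factor |dx/dθ| = 0.03609 m.
ω = v/|dx/dθ| = 3.53/0.03609 = 97.811 rad/s.
N = 60ω/(2π) = 934.02 rpm.

934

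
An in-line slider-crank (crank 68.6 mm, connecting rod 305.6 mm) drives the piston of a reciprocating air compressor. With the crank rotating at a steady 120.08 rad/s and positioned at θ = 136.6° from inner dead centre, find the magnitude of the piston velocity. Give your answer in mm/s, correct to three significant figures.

ω = 120.1 rad/s
For an in-line slider-crank, x = r cosθ + √(L² − r² sin²θ), so v = −rω sinθ·[1 + r cosθ/√(L² − r² sin²θ)].
With r = 0.0686 m, L = 0.3056 m, θ = 136.6°: √(L² − r² sin²θ) = 0.30194 m.
v = −0.0686·120.1·0.68709·[1 + 0.0686·-0.72657/0.30194] = -4.7256 m/s.
|v| = 4.7256 m/s = 4725.6 mm/s.

4730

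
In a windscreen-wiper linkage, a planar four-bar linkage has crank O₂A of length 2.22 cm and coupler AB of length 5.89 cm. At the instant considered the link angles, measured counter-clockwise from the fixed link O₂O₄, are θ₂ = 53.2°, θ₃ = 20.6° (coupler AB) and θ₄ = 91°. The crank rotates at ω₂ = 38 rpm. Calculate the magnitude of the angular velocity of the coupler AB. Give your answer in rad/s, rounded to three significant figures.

ω₂ = 3.979 rad/s (from 38 rpm).
Differentiating the loop-closure r₂e^{iθ₂}+r₃e^{iθ₃}=r₁+r₄e^{iθ₄} gives r₂ω₂e^{iθ₂}+r₃ω₃e^{iθ₃}=r₄ω₄e^{iθ₄}.
Eliminating the other unknown: ω₃ = r₂ω₂ sin(θ₄−θ₂) / [r₃ sin(θ₃−θ₄)].
Numerator sine = +0.61291; denominator sine = -0.94206.
Result = 0.0222·3.979·(+0.61291) / (0.0589·(-0.94206)) = -0.97581 rad/s; magnitude 0.97581 rad/s.

0.976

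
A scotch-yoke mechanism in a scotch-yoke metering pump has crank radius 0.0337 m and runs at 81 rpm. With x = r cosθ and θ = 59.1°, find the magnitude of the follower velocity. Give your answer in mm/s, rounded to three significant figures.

245

ω = 8.482 rad/s (from 81 rpm).
x = r cosθ ⇒ ẋ = −rω sinθ.
|v| = rω|sinθ| = 0.0337·8.482·|sin 59.1°| = 0.24528 m/s = 245.28 mm/s.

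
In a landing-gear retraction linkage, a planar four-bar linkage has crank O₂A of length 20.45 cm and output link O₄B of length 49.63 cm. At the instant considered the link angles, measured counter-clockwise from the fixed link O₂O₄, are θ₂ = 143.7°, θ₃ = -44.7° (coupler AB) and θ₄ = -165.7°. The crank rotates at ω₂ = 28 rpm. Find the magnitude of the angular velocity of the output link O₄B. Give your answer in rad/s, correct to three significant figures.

0.206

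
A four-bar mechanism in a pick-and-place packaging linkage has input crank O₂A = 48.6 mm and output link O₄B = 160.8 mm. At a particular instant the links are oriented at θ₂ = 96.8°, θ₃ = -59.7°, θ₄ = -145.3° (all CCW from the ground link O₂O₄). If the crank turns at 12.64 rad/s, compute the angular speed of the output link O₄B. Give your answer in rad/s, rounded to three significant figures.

1.53

ω₂ = 12.64 rad/s
Differentiating the loop-closure r₂e^{iθ₂}+r₃e^{iθ₃}=r₁+r₄e^{iθ₄} gives r₂ω₂e^{iθ₂}+r₃ω₃e^{iθ₃}=r₄ω₄e^{iθ₄}.
Eliminating the other unknown: ω₄ = r₂ω₂ sin(θ₂−θ₃) / [r₄ sin(θ₄−θ₃)].
Numerator sine = +0.39875; denominator sine = -0.99705.
Result = 0.0486·12.64·(+0.39875) / (0.1608·(-0.99705)) = -1.5278 rad/s; magnitude 1.5278 rad/s.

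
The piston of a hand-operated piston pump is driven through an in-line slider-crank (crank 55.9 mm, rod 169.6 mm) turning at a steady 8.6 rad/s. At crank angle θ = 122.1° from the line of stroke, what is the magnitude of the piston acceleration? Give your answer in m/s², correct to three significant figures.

2.78

ω = 8.6 rad/s
x(θ) = r cosθ + √(L² − r² sin²θ); with ω constant, a = ω²·d²x/dθ².
d²x/dθ² = −r cosθ − r²(cos2θ)/√u − r⁴ sin²2θ/(4u^{3/2}),  u = L² − r² sin²θ = 0.0265217 m².
Substituting r = 0.0559 m, L = 0.1696 m, θ = 122.1°: d²x/dθ² = +0.037598 m.
a = ω²·d²x/dθ² = (8.6)²·(+0.037598) = +2.7808 m/s²;  |a| = 2.7808 m/s².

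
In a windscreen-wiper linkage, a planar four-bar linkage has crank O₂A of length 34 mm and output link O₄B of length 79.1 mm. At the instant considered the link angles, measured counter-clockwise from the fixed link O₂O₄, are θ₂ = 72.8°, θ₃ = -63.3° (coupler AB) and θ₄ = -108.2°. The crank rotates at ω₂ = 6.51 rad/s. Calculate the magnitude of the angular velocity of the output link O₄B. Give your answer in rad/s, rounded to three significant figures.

ω₂ = 6.51 rad/s
Differentiating the loop-closure r₂e^{iθ₂}+r₃e^{iθ₃}=r₁+r₄e^{iθ₄} gives r₂ω₂e^{iθ₂}+r₃ω₃e^{iθ₃}=r₄ω₄e^{iθ₄}.
Eliminating the other unknown: ω₄ = r₂ω₂ sin(θ₂−θ₃) / [r₄ sin(θ₄−θ₃)].
Numerator sine = +0.69340; denominator sine = -0.70587.
Result = 0.034·6.51·(+0.69340) / (0.0791·(-0.70587)) = -2.7488 rad/s; magnitude 2.7488 rad/s.

2.75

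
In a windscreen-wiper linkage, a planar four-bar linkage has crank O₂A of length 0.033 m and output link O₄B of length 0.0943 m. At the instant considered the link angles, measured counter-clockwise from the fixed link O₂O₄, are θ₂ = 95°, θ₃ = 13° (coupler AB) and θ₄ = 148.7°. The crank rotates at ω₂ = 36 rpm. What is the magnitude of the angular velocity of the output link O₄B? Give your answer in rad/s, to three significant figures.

1.87

ω₂ = 3.77 rad/s (from 36 rpm).
Differentiating the loop-closure r₂e^{iθ₂}+r₃e^{iθ₃}=r₁+r₄e^{iθ₄} gives r₂ω₂e^{iθ₂}+r₃ω₃e^{iθ₃}=r₄ω₄e^{iθ₄}.
Eliminating the other unknown: ω₄ = r₂ω₂ sin(θ₂−θ₃) / [r₄ sin(θ₄−θ₃)].
Numerator sine = +0.99027; denominator sine = +0.69842.
Result = 0.033·3.77·(+0.99027) / (0.0943·(+0.69842)) = +1.8706 rad/s; magnitude 1.8706 rad/s.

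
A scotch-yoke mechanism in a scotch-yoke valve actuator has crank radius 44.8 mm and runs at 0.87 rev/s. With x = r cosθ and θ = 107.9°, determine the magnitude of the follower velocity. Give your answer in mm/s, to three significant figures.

ω = 5.466 rad/s (from 0.87 rev/s).
x = r cosθ ⇒ ẋ = −rω sinθ.
|v| = rω|sinθ| = 0.0448·5.466·|sin 107.9°| = 0.23304 m/s = 233.04 mm/s.

233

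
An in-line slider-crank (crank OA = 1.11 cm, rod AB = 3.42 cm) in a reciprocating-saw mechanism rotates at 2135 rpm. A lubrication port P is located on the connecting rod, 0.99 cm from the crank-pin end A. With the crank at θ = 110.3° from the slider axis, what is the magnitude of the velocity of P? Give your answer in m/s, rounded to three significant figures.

2.33

ω = 223.6 rad/s.  Crank-pin speed |V_A| = rω = 2.4817 m/s, perpendicular to OA.
Rod angle: sinφ = −(r/L) sinθ ⇒ φ = -17.722°; ω_rod = −rω cosθ/√(L²−r²sin²θ) = +26.429 rad/s.
V_P = V_A + ω_rod × AP, with AP = 0.0099 m along the rod.
Components: V_Px = −rω sinθ − a·ω_rod·sinφ = -2.2479 m/s;  V_Py = rω cosθ + a·ω_rod·cosφ = -0.61176 m/s.
|V_P| = √(V_Px² + V_Py²) = 2.3297 m/s.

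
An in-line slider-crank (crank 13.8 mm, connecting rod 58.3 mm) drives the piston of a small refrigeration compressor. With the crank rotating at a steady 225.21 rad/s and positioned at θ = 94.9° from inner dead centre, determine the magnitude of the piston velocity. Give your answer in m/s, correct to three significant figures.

ω = 225.2 rad/s
For an in-line slider-crank, x = r cosθ + √(L² − r² sin²θ), so v = −rω sinθ·[1 + r cosθ/√(L² − r² sin²θ)].
With r = 0.0138 m, L = 0.0583 m, θ = 94.9°: √(L² − r² sin²θ) = 0.056655 m.
v = −0.0138·225.2·0.99635·[1 + 0.0138·-0.08542/0.056655] = -3.0321 m/s.
|v| = 3.0321 m/s.

3.03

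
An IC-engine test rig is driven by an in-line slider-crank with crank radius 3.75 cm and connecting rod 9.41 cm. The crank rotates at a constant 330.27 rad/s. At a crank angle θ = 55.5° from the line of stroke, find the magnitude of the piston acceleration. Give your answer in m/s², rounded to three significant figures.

1770

ω = 330.3 rad/s
x(θ) = r cosθ + √(L² − r² sin²θ); with ω constant, a = ω²·d²x/dθ².
d²x/dθ² = −r cosθ − r²(cos2θ)/√u − r⁴ sin²2θ/(4u^{3/2}),  u = L² − r² sin²θ = 0.00789971 m².
Substituting r = 0.0375 m, L = 0.0941 m, θ = 55.5°: d²x/dθ² = -0.016184 m.
a = ω²·d²x/dθ² = (330.3)²·(-0.016184) = -1765.3 m/s²;  |a| = 1765.3 m/s².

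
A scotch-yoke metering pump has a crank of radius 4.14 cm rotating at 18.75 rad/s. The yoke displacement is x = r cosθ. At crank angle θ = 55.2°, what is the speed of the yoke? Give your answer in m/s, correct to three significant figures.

0.637

ω = 18.75 rad/s
x = r cosθ ⇒ ẋ = −rω sinθ.
|v| = rω|sinθ| = 0.0414·18.75·|sin 55.2°| = 0.63742 m/s.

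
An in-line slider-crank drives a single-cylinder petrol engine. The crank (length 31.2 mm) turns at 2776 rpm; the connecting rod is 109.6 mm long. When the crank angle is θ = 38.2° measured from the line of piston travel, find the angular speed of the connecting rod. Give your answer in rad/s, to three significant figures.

66.1

ω = 290.7 rad/s (converted from 2776 rpm).
The rod makes angle φ with the slider axis where L sinφ = r sinθ; differentiating, L cosφ·φ̇ = r ω cosθ.
L cosφ = √(L² − r² sin²θ) = 0.10789 m.
|ω_rod| = r ω |cosθ| / √(L² − r² sin²θ) = 0.0312·290.7·0.78586/0.10789 = 66.065 rad/s.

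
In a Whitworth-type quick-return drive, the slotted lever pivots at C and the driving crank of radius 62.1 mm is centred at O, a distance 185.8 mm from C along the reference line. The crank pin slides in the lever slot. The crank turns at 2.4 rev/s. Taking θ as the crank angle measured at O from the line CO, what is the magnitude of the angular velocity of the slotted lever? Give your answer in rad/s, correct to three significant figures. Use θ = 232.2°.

2.00

ω = 15.08 rad/s (from 2.4 rev/s).
Crank pin A relative to C: A = (d + r cosθ, r sinθ); lever angle φ = atan2(r sinθ, d + r cosθ).
Differentiating tanφ: φ̇ = rω(d cosθ + r)/(d² + r² + 2dr cosθ).
d² + r² + 2dr cosθ = |CA|² = 0.0242344 m²;  d cosθ + r = -0.051778 m.
|ω_lever| = |0.0621·15.08·-0.051778| / 0.0242344 = 2.0008 rad/s.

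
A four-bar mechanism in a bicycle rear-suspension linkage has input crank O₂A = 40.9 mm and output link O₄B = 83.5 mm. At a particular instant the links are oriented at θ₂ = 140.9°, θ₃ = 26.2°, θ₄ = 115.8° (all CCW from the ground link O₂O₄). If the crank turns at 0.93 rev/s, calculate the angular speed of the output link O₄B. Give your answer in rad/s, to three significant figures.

2.60

ω₂ = 5.843 rad/s (from 0.93 rev/s).
Differentiating the loop-closure r₂e^{iθ₂}+r₃e^{iθ₃}=r₁+r₄e^{iθ₄} gives r₂ω₂e^{iθ₂}+r₃ω₃e^{iθ₃}=r₄ω₄e^{iθ₄}.
Eliminating the other unknown: ω₄ = r₂ω₂ sin(θ₂−θ₃) / [r₄ sin(θ₄−θ₃)].
Numerator sine = +0.90851; denominator sine = +0.99998.
Result = 0.0409·5.843·(+0.90851) / (0.0835·(+0.99998)) = +2.6004 rad/s; magnitude 2.6004 rad/s.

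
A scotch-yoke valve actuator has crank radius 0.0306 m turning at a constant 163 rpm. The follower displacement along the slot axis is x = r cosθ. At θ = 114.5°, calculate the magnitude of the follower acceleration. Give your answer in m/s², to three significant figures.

3.70

ω = 17.07 rad/s (from 163 rpm).
x = r cosθ ⇒ ẍ = −rω² cosθ (ω constant).
|a| = rω²|cosθ| = 0.0306·(17.07)²·|cos 114.5°| = 3.6973 m/s².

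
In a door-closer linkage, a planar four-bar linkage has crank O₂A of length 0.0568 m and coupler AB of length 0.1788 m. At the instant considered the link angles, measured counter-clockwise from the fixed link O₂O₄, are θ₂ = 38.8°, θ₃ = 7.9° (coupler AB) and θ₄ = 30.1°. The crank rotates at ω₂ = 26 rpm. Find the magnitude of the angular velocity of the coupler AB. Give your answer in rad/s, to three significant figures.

ω₂ = 2.723 rad/s (from 26 rpm).
Differentiating the loop-closure r₂e^{iθ₂}+r₃e^{iθ₃}=r₁+r₄e^{iθ₄} gives r₂ω₂e^{iθ₂}+r₃ω₃e^{iθ₃}=r₄ω₄e^{iθ₄}.
Eliminating the other unknown: ω₃ = r₂ω₂ sin(θ₄−θ₂) / [r₃ sin(θ₃−θ₄)].
Numerator sine = -0.15126; denominator sine = -0.37784.
Result = 0.0568·2.723·(-0.15126) / (0.1788·(-0.37784)) = +0.34626 rad/s; magnitude 0.34626 rad/s.

0.346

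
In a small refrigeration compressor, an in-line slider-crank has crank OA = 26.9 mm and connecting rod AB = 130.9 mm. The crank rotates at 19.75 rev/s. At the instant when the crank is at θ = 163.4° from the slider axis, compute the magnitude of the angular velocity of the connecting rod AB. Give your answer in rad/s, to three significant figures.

ω = 124.1 rad/s (converted from 19.75 rev/s).
The rod makes angle φ with the slider axis where L sinφ = r sinθ; differentiating, L cosφ·φ̇ = r ω cosθ.
L cosφ = √(L² − r² sin²θ) = 0.13067 m.
|ω_rod| = r ω |cosθ| / √(L² − r² sin²θ) = 0.0269·124.1·0.95832/0.13067 = 24.481 rad/s.

24.5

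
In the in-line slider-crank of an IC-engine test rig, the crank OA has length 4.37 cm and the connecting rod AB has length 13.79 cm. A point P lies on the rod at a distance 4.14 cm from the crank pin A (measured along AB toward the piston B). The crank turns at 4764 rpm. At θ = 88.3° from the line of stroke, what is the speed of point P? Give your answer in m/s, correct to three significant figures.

ω = 498.9 rad/s.  Crank-pin speed |V_A| = rω = 21.801 m/s, perpendicular to OA.
Rod angle: sinφ = −(r/L) sinθ ⇒ φ = -18.467°; ω_rod = −rω cosθ/√(L²−r²sin²θ) = -4.9447 rad/s.
V_P = V_A + ω_rod × AP, with AP = 0.0414 m along the rod.
Components: V_Px = −rω sinθ − a·ω_rod·sinφ = -21.857 m/s;  V_Py = rω cosθ + a·ω_rod·cosφ = +0.45259 m/s.
|V_P| = √(V_Px² + V_Py²) = 21.861 m/s.

21.9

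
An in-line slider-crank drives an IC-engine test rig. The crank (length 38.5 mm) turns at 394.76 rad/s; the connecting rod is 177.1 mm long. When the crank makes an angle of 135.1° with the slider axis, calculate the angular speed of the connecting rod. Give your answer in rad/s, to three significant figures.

61.5

ω = 394.8 rad/s
The rod makes angle φ with the slider axis where L sinφ = r sinθ; differentiating, L cosφ·φ̇ = r ω cosθ.
L cosφ = √(L² − r² sin²θ) = 0.175 m.
|ω_rod| = r ω |cosθ| / √(L² − r² sin²θ) = 0.0385·394.8·0.70834/0.175 = 61.516 rad/s.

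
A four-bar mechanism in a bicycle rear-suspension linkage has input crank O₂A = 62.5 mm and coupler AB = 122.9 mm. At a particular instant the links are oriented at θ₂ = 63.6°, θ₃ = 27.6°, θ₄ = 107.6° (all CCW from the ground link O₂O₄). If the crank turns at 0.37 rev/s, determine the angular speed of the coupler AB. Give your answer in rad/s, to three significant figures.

0.834

ω₂ = 2.325 rad/s (from 0.37 rev/s).
Differentiating the loop-closure r₂e^{iθ₂}+r₃e^{iθ₃}=r₁+r₄e^{iθ₄} gives r₂ω₂e^{iθ₂}+r₃ω₃e^{iθ₃}=r₄ω₄e^{iθ₄}.
Eliminating the other unknown: ω₃ = r₂ω₂ sin(θ₄−θ₂) / [r₃ sin(θ₃−θ₄)].
Numerator sine = +0.69466; denominator sine = -0.98481.
Result = 0.0625·2.325·(+0.69466) / (0.1229·(-0.98481)) = -0.83393 rad/s; magnitude 0.83393 rad/s.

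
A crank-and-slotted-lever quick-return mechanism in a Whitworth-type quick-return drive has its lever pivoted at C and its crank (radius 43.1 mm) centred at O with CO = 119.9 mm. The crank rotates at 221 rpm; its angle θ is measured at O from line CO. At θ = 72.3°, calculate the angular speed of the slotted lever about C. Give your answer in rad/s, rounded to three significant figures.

4.10

ω = 23.14 rad/s (from 221 rpm).
Crank pin A relative to C: A = (d + r cosθ, r sinθ); lever angle φ = atan2(r sinθ, d + r cosθ).
Differentiating tanφ: φ̇ = rω(d cosθ + r)/(d² + r² + 2dr cosθ).
d² + r² + 2dr cosθ = |CA|² = 0.0193759 m²;  d cosθ + r = +0.079554 m.
|ω_lever| = |0.0431·23.14·+0.079554| / 0.0193759 = 4.0954 rad/s.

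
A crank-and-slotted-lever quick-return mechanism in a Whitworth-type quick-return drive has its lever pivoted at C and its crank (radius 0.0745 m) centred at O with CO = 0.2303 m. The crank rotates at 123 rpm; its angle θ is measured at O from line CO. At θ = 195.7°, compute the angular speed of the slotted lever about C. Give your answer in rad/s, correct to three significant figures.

5.53

ω = 12.88 rad/s (from 123 rpm).
Crank pin A relative to C: A = (d + r cosθ, r sinθ); lever angle φ = atan2(r sinθ, d + r cosθ).
Differentiating tanφ: φ̇ = rω(d cosθ + r)/(d² + r² + 2dr cosθ).
d² + r² + 2dr cosθ = |CA|² = 0.0255539 m²;  d cosθ + r = -0.14721 m.
|ω_lever| = |0.0745·12.88·-0.14721| / 0.0255539 = 5.528 rad/s.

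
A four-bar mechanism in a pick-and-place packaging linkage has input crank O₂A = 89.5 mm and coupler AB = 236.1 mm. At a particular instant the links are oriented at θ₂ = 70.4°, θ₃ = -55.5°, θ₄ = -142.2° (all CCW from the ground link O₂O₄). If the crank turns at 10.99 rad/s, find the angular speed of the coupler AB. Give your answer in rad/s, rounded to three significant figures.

2.25

ω₂ = 10.99 rad/s
Differentiating the loop-closure r₂e^{iθ₂}+r₃e^{iθ₃}=r₁+r₄e^{iθ₄} gives r₂ω₂e^{iθ₂}+r₃ω₃e^{iθ₃}=r₄ω₄e^{iθ₄}.
Eliminating the other unknown: ω₃ = r₂ω₂ sin(θ₄−θ₂) / [r₃ sin(θ₃−θ₄)].
Numerator sine = +0.53877; denominator sine = +0.99834.
Result = 0.0895·10.99·(+0.53877) / (0.2361·(+0.99834)) = +2.2483 rad/s; magnitude 2.2483 rad/s.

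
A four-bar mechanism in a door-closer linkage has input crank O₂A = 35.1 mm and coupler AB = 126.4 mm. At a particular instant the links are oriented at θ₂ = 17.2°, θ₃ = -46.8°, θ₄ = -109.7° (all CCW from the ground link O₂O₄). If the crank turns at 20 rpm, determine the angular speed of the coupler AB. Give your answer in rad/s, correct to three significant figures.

0.522

ω₂ = 2.094 rad/s (from 20 rpm).
Differentiating the loop-closure r₂e^{iθ₂}+r₃e^{iθ₃}=r₁+r₄e^{iθ₄} gives r₂ω₂e^{iθ₂}+r₃ω₃e^{iθ₃}=r₄ω₄e^{iθ₄}.
Eliminating the other unknown: ω₃ = r₂ω₂ sin(θ₄−θ₂) / [r₃ sin(θ₃−θ₄)].
Numerator sine = -0.79968; denominator sine = +0.89021.
Result = 0.0351·2.094·(-0.79968) / (0.1264·(+0.89021)) = -0.52245 rad/s; magnitude 0.52245 rad/s.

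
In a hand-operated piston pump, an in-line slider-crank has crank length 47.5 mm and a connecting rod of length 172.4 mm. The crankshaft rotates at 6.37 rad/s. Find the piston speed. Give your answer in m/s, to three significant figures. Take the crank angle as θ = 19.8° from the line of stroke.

0.129

ω = 6.37 rad/s
For an in-line slider-crank, x = r cosθ + √(L² − r² sin²θ), so v = −rω sinθ·[1 + r cosθ/√(L² − r² sin²θ)].
With r = 0.0475 m, L = 0.1724 m, θ = 19.8°: √(L² − r² sin²θ) = 0.17165 m.
v = −0.0475·6.37·0.33874·[1 + 0.0475·0.94088/0.17165] = -0.12918 m/s.
|v| = 0.12918 m/s.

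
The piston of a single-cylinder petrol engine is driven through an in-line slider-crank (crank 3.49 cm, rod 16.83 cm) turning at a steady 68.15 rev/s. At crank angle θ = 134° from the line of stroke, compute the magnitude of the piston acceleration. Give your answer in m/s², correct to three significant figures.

4480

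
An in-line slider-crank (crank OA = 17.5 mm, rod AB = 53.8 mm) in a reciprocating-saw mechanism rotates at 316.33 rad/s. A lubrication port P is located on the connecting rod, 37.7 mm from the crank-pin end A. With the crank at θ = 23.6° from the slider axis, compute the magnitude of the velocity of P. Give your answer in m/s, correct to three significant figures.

3.08

ω = 316.3 rad/s.  Crank-pin speed |V_A| = rω = 5.5358 m/s, perpendicular to OA.
Rod angle: sinφ = −(r/L) sinθ ⇒ φ = -7.483°; ω_rod = −rω cosθ/√(L²−r²sin²θ) = -95.099 rad/s.
V_P = V_A + ω_rod × AP, with AP = 0.0377 m along the rod.
Components: V_Px = −rω sinθ − a·ω_rod·sinφ = -2.6831 m/s;  V_Py = rω cosθ + a·ω_rod·cosφ = +1.5181 m/s.
|V_P| = √(V_Px² + V_Py²) = 3.0828 m/s.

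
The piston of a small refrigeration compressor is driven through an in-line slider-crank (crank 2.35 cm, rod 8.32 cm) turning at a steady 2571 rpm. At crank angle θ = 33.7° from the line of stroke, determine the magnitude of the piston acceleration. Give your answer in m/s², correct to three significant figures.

ω = 2π·2571/60 = 269.2 rad/s
x(θ) = r cosθ + √(L² − r² sin²θ); with ω constant, a = ω²·d²x/dθ².
d²x/dθ² = −r cosθ − r²(cos2θ)/√u − r⁴ sin²2θ/(4u^{3/2}),  u = L² − r² sin²θ = 0.00675223 m².
Substituting r = 0.0235 m, L = 0.0832 m, θ = 33.7°: d²x/dθ² = -0.022251 m.
a = ω²·d²x/dθ² = (269.2)²·(-0.022251) = -1612.9 m/s²;  |a| = 1612.9 m/s².

1610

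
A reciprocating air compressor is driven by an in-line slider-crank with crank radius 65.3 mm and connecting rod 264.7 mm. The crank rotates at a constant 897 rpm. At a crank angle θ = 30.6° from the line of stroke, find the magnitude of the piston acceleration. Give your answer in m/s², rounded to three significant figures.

567

ω = 2π·897/60 = 93.93 rad/s
x(θ) = r cosθ + √(L² − r² sin²θ); with ω constant, a = ω²·d²x/dθ².
d²x/dθ² = −r cosθ − r²(cos2θ)/√u − r⁴ sin²2θ/(4u^{3/2}),  u = L² − r² sin²θ = 0.0689612 m².
Substituting r = 0.0653 m, L = 0.2647 m, θ = 30.6°: d²x/dθ² = -0.064222 m.
a = ω²·d²x/dθ² = (93.93)²·(-0.064222) = -566.66 m/s²;  |a| = 566.66 m/s².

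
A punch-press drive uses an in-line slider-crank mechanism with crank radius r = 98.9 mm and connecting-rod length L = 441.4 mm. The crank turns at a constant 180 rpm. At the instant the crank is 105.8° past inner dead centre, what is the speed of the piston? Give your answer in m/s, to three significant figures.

ω = 2π·180/60 = 18.85 rad/s
For an in-line slider-crank, x = r cosθ + √(L² − r² sin²θ), so v = −rω sinθ·[1 + r cosθ/√(L² − r² sin²θ)].
With r = 0.0989 m, L = 0.4414 m, θ = 105.8°: √(L² − r² sin²θ) = 0.43102 m.
v = −0.0989·18.85·0.96222·[1 + 0.0989·-0.27228/0.43102] = -1.6817 m/s.
|v| = 1.6817 m/s.

1.68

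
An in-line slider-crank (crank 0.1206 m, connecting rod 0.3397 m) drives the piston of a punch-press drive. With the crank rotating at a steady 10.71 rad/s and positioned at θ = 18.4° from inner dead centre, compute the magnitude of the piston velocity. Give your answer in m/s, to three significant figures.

0.546

ω = 10.71 rad/s
For an in-line slider-crank, x = r cosθ + √(L² − r² sin²θ), so v = −rω sinθ·[1 + r cosθ/√(L² − r² sin²θ)].
With r = 0.1206 m, L = 0.3397 m, θ = 18.4°: √(L² − r² sin²θ) = 0.33756 m.
v = −0.1206·10.71·0.31565·[1 + 0.1206·0.94888/0.33756] = -0.54591 m/s.
|v| = 0.54591 m/s.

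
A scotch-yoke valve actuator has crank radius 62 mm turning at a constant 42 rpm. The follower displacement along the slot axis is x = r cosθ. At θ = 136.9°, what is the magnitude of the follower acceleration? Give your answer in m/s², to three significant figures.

0.876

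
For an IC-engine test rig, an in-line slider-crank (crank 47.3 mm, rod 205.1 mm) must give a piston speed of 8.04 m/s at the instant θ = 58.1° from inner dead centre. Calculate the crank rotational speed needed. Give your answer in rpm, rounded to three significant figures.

For an in-line slider-crank, |v_piston| = rω|sinθ|·[1 + r cosθ/√(L² − r² sin²θ)].
With r = 0.0473 m, L = 0.2051 m, θ = 58.1°: the bracketed kinematic factor |dx/dθ| = 0.045147 m.
ω = v/|dx/dθ| = 8.04/0.045147 = 178.09 rad/s.
N = 60ω/(2π) = 1700.6 rpm.

1700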